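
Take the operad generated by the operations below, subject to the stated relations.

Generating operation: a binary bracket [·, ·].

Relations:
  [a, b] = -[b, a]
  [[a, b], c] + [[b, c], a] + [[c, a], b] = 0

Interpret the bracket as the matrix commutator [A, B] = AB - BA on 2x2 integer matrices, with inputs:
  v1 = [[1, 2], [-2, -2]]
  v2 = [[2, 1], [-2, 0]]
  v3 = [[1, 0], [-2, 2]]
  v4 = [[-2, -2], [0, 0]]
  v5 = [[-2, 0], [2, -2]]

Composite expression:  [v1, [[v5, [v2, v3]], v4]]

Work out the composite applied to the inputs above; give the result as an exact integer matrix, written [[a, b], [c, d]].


[[48, 88], [16, -48]]

[v2, v3] = [[-2, 1], [6, 2]]
[v5, [v2, v3]] = [[-2, 0], [-8, 2]]
[[v5, [v2, v3]], v4] = [[-16, 8], [16, 16]]
[v1, [[v5, [v2, v3]], v4]] = [[48, 88], [16, -48]]


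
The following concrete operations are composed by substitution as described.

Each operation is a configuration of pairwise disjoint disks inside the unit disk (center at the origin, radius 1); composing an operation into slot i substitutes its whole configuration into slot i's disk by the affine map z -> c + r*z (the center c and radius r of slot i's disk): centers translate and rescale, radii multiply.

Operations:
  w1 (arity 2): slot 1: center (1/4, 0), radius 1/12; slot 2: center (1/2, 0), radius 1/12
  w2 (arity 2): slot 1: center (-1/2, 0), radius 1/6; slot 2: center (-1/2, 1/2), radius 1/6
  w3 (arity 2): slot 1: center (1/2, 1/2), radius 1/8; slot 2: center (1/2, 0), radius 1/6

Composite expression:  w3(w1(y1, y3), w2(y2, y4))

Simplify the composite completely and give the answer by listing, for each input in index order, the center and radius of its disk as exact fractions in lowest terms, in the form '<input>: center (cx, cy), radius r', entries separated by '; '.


y1: center (17/32, 1/2), radius 1/96; y2: center (5/12, 0), radius 1/36; y3: center (9/16, 1/2), radius 1/96; y4: center (5/12, 1/12), radius 1/36

Only the slot chain above each y matters under w3; compose those maps.
for y1, the 2-step affine chain lands on center (17/32, 1/2), radius 1/96
for y3, the 2-step affine chain lands on center (9/16, 1/2), radius 1/96
for y2, the 2-step affine chain lands on center (5/12, 0), radius 1/36
for y4, the 2-step affine chain lands on center (5/12, 1/12), radius 1/36


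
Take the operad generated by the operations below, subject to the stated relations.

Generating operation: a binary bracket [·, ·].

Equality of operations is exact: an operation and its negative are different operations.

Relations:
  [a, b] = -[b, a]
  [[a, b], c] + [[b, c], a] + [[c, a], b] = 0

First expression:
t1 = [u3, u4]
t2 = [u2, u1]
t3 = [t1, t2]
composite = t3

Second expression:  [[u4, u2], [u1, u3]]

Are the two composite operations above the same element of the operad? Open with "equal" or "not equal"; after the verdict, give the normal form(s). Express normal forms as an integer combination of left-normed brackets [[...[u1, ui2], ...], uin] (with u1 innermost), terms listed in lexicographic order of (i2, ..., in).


The first composite normalizes to [[[u1, u2], u3], u4] - [[[u1, u2], u4], u3]
The second composite normalizes to [[[u1, u3], u2], u4] - [[[u1, u3], u4], u2]
The forms do not match — not equal.

not equal: they reduce to [[[u1, u2], u3], u4] - [[[u1, u2], u4], u3] and [[[u1, u3], u2], u4] - [[[u1, u3], u4], u2]


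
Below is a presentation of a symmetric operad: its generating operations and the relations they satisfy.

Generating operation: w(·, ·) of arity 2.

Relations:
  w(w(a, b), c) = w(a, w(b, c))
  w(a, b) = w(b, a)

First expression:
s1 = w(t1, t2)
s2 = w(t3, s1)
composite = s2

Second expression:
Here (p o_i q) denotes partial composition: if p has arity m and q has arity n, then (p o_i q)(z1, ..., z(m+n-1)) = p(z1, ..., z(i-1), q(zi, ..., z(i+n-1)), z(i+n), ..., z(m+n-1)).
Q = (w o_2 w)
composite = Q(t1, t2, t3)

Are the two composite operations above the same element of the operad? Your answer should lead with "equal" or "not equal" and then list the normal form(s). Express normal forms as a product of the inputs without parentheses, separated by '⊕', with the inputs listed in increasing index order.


equal — both sides give t1 ⊕ t2 ⊕ t3


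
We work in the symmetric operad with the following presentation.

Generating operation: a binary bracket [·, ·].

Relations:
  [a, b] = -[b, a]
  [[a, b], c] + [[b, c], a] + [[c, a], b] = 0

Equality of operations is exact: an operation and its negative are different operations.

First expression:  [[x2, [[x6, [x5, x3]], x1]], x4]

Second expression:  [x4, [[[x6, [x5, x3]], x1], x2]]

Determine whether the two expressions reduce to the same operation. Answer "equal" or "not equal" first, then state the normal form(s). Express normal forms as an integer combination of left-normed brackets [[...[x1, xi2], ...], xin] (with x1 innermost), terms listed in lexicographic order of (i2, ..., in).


The first composite normalizes to [[[[[x1, x3], x5], x6], x2], x4] - [[[[[x1, x5], x3], x6], x2], x4] - [[[[[x1, x6], x3], x5], x2], x4] + [[[[[x1, x6], x5], x3], x2], x4]
The second composite normalizes to [[[[[x1, x3], x5], x6], x2], x4] - [[[[[x1, x5], x3], x6], x2], x4] - [[[[[x1, x6], x3], x5], x2], x4] + [[[[[x1, x6], x5], x3], x2], x4]
The forms coincide; equal.

equal — both sides give [[[[[x1, x3], x5], x6], x2], x4] - [[[[[x1, x5], x3], x6], x2], x4] - [[[[[x1, x6], x3], x5], x2], x4] + [[[[[x1, x6], x5], x3], x2], x4]


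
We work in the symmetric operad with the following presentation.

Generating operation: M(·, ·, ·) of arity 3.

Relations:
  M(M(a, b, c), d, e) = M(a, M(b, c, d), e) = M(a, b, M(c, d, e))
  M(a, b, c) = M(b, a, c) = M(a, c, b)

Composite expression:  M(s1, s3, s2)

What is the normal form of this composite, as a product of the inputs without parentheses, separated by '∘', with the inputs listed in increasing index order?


s1 ∘ s2 ∘ s3

Shape and order are irrelevant to M; the s-input set decides.
M(s1, s3, s2) reduces to s1 ∘ s3 ∘ s2
reordering the factors by index: s1 ∘ s2 ∘ s3


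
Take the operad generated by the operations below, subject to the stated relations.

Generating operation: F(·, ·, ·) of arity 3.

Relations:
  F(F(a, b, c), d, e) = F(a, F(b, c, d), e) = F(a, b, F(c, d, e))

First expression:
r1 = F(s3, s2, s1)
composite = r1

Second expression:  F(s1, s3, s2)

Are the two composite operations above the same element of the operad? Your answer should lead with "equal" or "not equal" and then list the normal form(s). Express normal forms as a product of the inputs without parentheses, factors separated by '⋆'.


not equal; first: s3 ⋆ s2 ⋆ s1; second: s1 ⋆ s3 ⋆ s2

Reducing the first expression gives s3 ⋆ s2 ⋆ s1
Reducing the second expression gives s1 ⋆ s3 ⋆ s2
Distinct normal forms: not equal.


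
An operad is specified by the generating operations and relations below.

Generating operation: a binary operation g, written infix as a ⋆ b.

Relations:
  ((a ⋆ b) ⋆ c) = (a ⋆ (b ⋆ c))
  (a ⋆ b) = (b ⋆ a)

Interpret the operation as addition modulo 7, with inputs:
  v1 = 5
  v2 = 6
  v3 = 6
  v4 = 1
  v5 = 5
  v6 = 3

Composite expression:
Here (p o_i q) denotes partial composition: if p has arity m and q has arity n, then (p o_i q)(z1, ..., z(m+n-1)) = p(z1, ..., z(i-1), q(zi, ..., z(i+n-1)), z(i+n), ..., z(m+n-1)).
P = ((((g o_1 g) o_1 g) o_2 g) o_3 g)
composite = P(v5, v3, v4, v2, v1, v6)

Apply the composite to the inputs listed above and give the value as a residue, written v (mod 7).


5 (mod 7)

(v4 ⋆ v2) = 0
(v3 ⋆ (v4 ⋆ v2)) = 6
(v5 ⋆ (v3 ⋆ (v4 ⋆ v2))) = 4
((v5 ⋆ (v3 ⋆ (v4 ⋆ v2))) ⋆ v1) = 2
(((v5 ⋆ (v3 ⋆ (v4 ⋆ v2))) ⋆ v1) ⋆ v6) = 5


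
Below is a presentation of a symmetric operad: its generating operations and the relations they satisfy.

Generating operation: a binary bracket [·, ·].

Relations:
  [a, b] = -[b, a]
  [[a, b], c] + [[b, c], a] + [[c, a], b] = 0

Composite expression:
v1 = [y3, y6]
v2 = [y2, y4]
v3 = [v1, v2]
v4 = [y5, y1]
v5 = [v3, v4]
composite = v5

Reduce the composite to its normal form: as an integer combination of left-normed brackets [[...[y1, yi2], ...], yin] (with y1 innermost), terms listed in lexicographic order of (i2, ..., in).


-[[[[[y1, y5], y2], y4], y3], y6] + [[[[[y1, y5], y2], y4], y6], y3] + [[[[[y1, y5], y3], y6], y2], y4] - [[[[[y1, y5], y3], y6], y4], y2] + [[[[[y1, y5], y4], y2], y3], y6] - [[[[[y1, y5], y4], y2], y6], y3] - [[[[[y1, y5], y6], y3], y2], y4] + [[[[[y1, y5], y6], y3], y4], y2]

Expand each bracket as ab - ba; the y1-initial words give the coefficients.
Composite bracket: [[[y3, y6], [y2, y4]], [y5, y1]]
Expanding via [a, b] = ab - ba: 32 signed words (2^5 = 32).
Coefficients come from the y1-initial words:
  from y1y5y2y4y3y6, sign -1: term -[[[[[y1, y5], y2], y4], y3], y6]
  from y1y5y2y4y6y3, sign +1: term +[[[[[y1, y5], y2], y4], y6], y3]
  from y1y5y3y6y2y4, sign +1: term +[[[[[y1, y5], y3], y6], y2], y4]
  from y1y5y3y6y4y2, sign -1: term -[[[[[y1, y5], y3], y6], y4], y2]
  from y1y5y4y2y3y6, sign +1: term +[[[[[y1, y5], y4], y2], y3], y6]
  from y1y5y4y2y6y3, sign -1: term -[[[[[y1, y5], y4], y2], y6], y3]
  from y1y5y6y3y2y4, sign -1: term -[[[[[y1, y5], y6], y3], y2], y4]
  from y1y5y6y3y4y2, sign +1: term +[[[[[y1, y5], y6], y3], y4], y2]


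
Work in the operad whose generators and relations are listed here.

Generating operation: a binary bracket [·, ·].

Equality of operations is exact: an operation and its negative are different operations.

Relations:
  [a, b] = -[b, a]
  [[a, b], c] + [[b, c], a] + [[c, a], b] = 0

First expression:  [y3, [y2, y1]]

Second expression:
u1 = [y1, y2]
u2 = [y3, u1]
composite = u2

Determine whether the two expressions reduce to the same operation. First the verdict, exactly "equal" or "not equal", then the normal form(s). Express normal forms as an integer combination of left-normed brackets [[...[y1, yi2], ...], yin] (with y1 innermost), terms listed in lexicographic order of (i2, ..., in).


not equal: they reduce to [[y1, y2], y3] and -[[y1, y2], y3]


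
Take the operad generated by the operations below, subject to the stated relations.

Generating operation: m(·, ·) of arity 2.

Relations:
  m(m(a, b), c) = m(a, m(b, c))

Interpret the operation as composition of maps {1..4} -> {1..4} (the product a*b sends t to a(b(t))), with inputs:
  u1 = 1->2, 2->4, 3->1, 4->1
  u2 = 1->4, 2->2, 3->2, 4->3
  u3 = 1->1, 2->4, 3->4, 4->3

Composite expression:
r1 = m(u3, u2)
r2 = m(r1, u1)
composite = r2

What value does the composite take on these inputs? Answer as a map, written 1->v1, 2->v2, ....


1->4, 2->4, 3->3, 4->3

m(u3, u2) = 1->3, 2->4, 3->4, 4->4
m(m(u3, u2), u1) = 1->4, 2->4, 3->3, 4->3


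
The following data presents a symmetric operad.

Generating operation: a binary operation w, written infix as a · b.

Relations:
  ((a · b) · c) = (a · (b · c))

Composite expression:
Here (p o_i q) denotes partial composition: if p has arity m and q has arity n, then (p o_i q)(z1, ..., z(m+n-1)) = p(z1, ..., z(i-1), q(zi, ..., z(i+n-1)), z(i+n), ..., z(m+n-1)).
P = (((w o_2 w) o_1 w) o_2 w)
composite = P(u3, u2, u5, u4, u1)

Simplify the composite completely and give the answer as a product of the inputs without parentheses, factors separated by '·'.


u3 · u2 · u5 · u4 · u1


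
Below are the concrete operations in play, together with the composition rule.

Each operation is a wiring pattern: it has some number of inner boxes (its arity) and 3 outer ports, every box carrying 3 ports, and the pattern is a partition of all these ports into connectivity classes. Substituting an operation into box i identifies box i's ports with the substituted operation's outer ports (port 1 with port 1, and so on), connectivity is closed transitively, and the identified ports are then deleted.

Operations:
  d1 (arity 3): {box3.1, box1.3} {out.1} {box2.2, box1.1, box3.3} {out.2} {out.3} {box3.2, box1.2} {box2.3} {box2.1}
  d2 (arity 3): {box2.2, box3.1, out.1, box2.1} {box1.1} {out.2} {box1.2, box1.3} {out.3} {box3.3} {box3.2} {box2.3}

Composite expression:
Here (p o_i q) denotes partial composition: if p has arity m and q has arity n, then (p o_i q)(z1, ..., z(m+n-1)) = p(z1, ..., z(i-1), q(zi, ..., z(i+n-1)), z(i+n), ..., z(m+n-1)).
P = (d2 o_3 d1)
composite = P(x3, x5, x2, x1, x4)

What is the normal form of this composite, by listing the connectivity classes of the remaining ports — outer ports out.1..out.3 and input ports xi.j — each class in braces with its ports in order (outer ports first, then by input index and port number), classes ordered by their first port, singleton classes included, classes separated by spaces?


{out.1, x5.1, x5.2} {out.2} {out.3} {x1.1} {x1.2, x2.1, x4.3} {x1.3} {x2.2, x4.2} {x2.3, x4.1} {x3.1} {x3.2, x3.3} {x5.3}


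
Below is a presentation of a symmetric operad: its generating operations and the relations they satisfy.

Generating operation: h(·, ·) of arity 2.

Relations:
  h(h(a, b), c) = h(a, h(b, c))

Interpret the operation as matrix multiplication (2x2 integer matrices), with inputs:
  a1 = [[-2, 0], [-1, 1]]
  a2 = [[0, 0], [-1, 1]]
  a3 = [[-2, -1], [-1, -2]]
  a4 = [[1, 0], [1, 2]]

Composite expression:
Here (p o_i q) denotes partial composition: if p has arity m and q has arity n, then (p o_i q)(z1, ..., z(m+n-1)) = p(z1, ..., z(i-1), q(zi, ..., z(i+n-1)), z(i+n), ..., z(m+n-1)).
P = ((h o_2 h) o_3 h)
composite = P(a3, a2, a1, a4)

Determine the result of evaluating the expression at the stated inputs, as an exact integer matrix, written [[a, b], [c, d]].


[[-2, -2], [-4, -4]]

h(a1, a4) = [[-2, 0], [0, 2]]
h(a2, h(a1, a4)) = [[0, 0], [2, 2]]
h(a3, h(a2, h(a1, a4))) = [[-2, -2], [-4, -4]]


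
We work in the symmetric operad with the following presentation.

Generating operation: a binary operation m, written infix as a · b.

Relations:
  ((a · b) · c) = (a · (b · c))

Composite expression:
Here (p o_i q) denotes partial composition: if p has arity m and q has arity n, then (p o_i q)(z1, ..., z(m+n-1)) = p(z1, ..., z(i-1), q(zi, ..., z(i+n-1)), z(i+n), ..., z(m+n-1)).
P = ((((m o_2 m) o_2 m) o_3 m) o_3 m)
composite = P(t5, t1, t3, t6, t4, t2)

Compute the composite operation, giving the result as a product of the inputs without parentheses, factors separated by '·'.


t5 · t1 · t3 · t6 · t4 · t2

Every regrouping of m is equal, so read the t-inputs in written order.
(t3 · t6) unparenthesizes to t3 · t6
((t3 · t6) · t4) unparenthesizes to t3 · t6 · t4
(t1 · ((t3 · t6) · t4)) unparenthesizes to t1 · t3 · t6 · t4
((t1 · ((t3 · t6) · t4)) · t2) unparenthesizes to t1 · t3 · t6 · t4 · t2
(t5 · ((t1 · ((t3 · t6) · t4)) · t2)) unparenthesizes to t5 · t1 · t3 · t6 · t4 · t2


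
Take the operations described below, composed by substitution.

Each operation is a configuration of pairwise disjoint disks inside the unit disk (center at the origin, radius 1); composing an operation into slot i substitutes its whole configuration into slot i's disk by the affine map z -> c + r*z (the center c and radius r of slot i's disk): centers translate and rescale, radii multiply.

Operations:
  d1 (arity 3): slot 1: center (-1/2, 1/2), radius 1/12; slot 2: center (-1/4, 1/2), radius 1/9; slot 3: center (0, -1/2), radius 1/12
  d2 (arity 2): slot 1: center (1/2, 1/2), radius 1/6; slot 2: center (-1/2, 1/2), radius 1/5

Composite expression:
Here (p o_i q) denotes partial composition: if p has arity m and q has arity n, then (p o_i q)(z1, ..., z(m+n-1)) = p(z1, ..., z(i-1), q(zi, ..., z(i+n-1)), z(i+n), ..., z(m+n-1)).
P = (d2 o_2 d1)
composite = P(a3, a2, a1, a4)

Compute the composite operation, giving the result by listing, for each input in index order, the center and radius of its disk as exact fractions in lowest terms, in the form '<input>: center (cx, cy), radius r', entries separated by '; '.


a1: center (-11/20, 3/5), radius 1/45; a2: center (-3/5, 3/5), radius 1/60; a3: center (1/2, 1/2), radius 1/6; a4: center (-1/2, 2/5), radius 1/60

Below d2, radii multiply path by path; the a-disk centers shift.
a3 passes through 1 substitution, ending at center (1/2, 1/2), radius 1/6
a2 passes through 2 substitutions, ending at center (-3/5, 3/5), radius 1/60
a1 passes through 2 substitutions, ending at center (-11/20, 3/5), radius 1/45
a4 passes through 2 substitutions, ending at center (-1/2, 2/5), radius 1/60


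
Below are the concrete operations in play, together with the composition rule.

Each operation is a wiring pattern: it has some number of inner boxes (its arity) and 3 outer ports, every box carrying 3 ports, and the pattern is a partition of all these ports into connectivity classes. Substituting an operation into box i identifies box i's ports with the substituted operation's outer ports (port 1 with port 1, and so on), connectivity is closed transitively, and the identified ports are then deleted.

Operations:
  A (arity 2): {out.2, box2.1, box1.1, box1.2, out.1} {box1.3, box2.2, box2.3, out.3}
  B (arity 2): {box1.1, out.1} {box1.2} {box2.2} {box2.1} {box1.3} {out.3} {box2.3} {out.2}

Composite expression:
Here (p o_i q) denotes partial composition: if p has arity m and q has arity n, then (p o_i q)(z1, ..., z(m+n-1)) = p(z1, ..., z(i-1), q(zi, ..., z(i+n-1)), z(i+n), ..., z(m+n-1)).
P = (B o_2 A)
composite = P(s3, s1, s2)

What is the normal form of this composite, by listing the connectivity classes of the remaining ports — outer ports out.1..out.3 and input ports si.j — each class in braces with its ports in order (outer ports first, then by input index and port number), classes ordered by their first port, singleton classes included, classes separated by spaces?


{out.1, s3.1} {out.2} {out.3} {s1.1, s1.2, s2.1} {s1.3, s2.2, s2.3} {s3.2} {s3.3}

Two ports join when wires chain via B-identified ports.
after A, the pattern on (s1, s2) reads {out.1, out.2, s1.1, s1.2, s2.1} {out.3, s1.3, s2.2, s2.3} (out.j = its outer ports)
after B, the pattern on (s3, s1, s2) reads {out.1, s3.1} {out.2} {out.3} {s1.1, s1.2, s2.1} {s1.3, s2.2, s2.3} {s3.2} {s3.3} (out.j = its outer ports)


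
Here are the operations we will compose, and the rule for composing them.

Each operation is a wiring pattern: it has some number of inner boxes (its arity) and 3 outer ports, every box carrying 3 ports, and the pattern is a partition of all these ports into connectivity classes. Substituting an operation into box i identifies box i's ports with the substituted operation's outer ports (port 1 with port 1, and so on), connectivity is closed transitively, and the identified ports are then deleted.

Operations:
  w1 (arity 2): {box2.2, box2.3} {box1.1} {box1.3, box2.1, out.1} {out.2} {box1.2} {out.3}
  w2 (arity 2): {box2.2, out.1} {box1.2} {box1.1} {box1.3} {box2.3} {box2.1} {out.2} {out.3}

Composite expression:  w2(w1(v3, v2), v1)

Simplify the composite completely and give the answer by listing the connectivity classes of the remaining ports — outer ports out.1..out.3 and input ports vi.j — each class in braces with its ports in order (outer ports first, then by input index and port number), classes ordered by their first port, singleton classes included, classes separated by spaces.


{out.1, v1.2} {out.2} {out.3} {v1.1} {v1.3} {v2.1, v3.3} {v2.2, v2.3} {v3.1} {v3.2}

Treat the ports identified at w2 as solder joints: merge, then drop.
w1 over (v3, v2) gives {out.1, v2.1, v3.3} {out.2} {out.3} {v2.2, v2.3} {v3.1} {v3.2}, out.j being that stage's outer ports
w2 over (v3, v2, v1) gives {out.1, v1.2} {out.2} {out.3} {v1.1} {v1.3} {v2.1, v3.3} {v2.2, v2.3} {v3.1} {v3.2}, out.j being that stage's outer ports


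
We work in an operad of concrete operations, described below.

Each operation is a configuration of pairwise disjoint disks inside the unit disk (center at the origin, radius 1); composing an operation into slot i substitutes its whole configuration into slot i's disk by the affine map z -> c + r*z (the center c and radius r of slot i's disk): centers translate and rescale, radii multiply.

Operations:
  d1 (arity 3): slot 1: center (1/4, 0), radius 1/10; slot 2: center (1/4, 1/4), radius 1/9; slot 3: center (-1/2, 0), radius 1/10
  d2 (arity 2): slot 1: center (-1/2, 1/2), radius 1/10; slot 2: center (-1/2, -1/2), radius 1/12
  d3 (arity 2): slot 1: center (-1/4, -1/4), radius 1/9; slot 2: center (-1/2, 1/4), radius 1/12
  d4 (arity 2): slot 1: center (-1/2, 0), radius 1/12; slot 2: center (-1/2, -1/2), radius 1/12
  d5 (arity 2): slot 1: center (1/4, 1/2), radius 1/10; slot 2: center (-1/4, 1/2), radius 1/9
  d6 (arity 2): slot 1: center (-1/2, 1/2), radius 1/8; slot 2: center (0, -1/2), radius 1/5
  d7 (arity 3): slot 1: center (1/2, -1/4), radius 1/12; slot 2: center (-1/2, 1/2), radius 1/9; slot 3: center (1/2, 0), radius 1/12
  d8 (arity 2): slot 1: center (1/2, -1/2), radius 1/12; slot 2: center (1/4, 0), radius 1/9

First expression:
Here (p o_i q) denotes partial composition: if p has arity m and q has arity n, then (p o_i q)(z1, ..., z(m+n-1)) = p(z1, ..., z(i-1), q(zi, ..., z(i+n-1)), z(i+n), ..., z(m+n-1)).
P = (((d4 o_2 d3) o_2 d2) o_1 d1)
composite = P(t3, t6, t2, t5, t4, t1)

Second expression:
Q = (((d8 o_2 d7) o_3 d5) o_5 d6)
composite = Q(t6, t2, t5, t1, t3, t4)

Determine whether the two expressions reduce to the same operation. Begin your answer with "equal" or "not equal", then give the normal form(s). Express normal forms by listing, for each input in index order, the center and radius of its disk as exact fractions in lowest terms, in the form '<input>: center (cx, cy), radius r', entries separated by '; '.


not equal: they reduce to t1: center (-13/24, -23/48), radius 1/144; t2: center (-13/24, 0), radius 1/120; t3: center (-23/48, 0), radius 1/120; t4: center (-227/432, -227/432), radius 1/1296; t5: center (-227/432, -223/432), radius 1/1080; t6: center (-23/48, 1/48), radius 1/108 and t1: center (31/162, 5/81), radius 1/729; t2: center (11/36, -1/36), radius 1/108; t3: center (65/216, 1/216), radius 1/864; t4: center (11/36, -1/216), radius 1/540; t5: center (16/81, 5/81), radius 1/810; t6: center (1/2, -1/2), radius 1/12


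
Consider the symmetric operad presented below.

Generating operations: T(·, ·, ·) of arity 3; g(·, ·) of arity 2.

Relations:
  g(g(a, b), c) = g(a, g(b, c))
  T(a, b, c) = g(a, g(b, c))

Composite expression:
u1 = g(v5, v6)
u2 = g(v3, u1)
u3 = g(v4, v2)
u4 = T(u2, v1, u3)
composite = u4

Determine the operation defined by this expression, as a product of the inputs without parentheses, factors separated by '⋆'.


v3 ⋆ v5 ⋆ v6 ⋆ v1 ⋆ v4 ⋆ v2


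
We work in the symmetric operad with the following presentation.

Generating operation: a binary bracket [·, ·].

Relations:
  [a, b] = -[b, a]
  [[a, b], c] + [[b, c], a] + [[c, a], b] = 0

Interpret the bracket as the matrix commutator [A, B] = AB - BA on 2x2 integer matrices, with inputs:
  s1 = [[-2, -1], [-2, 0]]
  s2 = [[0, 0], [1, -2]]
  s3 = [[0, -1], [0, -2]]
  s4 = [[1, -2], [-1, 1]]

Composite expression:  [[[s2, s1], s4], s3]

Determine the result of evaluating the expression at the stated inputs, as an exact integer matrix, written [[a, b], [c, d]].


[[2, -4], [4, -2]]

[s2, s1] = [[1, -2], [2, -1]]
[[s2, s1], s4] = [[6, -4], [2, -6]]
[[[s2, s1], s4], s3] = [[2, -4], [4, -2]]


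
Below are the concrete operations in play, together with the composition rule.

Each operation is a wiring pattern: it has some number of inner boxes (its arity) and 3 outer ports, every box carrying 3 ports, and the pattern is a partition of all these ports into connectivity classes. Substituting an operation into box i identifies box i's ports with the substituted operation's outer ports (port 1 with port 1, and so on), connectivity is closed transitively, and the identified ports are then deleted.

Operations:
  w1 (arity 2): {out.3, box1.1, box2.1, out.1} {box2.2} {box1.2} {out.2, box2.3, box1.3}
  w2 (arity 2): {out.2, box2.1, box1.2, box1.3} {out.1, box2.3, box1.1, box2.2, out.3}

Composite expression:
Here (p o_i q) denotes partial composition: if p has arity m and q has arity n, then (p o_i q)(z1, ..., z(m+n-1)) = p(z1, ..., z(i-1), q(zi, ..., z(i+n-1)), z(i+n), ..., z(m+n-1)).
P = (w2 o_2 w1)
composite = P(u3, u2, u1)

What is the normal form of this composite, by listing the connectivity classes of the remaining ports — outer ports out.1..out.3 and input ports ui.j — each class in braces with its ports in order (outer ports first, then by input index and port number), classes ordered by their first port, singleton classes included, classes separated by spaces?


{out.1, out.2, out.3, u1.1, u1.3, u2.1, u2.3, u3.1, u3.2, u3.3} {u1.2} {u2.2}

After gluing at w2, chains via deleted ports link the u-ports.
the subtree at w1 composes to {out.1, out.3, u1.1, u2.1} {out.2, u1.3, u2.3} {u1.2} {u2.2} on (u2, u1); out.j = own outer ports
the subtree at w2 composes to {out.1, out.2, out.3, u1.1, u1.3, u2.1, u2.3, u3.1, u3.2, u3.3} {u1.2} {u2.2} on (u3, u2, u1); out.j = own outer ports


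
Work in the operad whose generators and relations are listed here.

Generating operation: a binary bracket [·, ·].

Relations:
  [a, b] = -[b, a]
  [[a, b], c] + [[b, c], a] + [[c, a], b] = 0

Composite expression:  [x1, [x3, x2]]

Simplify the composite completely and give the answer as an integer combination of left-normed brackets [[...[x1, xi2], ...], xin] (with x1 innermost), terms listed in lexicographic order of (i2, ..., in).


-[[x1, x2], x3] + [[x1, x3], x2]

A multilinear Lie element is pinned by x1-initial words (x1 innermost).
Composite bracket: [x1, [x3, x2]]
Full expansion: 4 signed words from ab - ba (2^2 = 4).
Keep just the words that open with x1:
  the word x1x2x3 carries sign -1 and contributes -[[x1, x2], x3]
  the word x1x3x2 carries sign +1 and contributes +[[x1, x3], x2]


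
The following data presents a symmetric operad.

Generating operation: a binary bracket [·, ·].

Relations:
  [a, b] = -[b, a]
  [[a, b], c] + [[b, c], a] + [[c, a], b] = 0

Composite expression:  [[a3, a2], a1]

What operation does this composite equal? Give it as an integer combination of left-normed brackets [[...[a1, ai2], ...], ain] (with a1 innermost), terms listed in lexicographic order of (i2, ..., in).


Expand each bracket as ab - ba; the a1-initial words give the coefficients.
Composite bracket: [[a3, a2], a1]
The bracket unfolds into 4 signed words via [a, b] = ab - ba (2^2 = 4).
Words beginning with a1 determine it all:
  sign of a1a2a3 is +1, so it contributes +[[a1, a2], a3]
  sign of a1a3a2 is -1, so it contributes -[[a1, a3], a2]

[[a1, a2], a3] - [[a1, a3], a2]


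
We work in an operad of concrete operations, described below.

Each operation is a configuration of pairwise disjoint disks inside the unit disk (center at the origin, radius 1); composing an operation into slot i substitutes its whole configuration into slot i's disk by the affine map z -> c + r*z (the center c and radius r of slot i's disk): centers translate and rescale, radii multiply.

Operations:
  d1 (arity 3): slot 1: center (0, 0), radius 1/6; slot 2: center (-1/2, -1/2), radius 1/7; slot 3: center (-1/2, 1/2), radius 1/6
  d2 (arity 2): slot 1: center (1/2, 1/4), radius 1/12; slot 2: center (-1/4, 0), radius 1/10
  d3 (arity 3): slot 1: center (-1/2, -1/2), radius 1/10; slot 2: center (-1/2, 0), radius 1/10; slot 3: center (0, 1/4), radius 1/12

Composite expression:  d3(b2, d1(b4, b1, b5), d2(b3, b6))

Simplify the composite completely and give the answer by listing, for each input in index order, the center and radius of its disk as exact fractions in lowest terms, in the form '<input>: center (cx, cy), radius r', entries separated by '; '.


Below d3, radii multiply path by path; the b-disk centers shift.
b2 passes through 1 substitution, ending at center (-1/2, -1/2), radius 1/10
b4 passes through 2 substitutions, ending at center (-1/2, 0), radius 1/60
b1 passes through 2 substitutions, ending at center (-11/20, -1/20), radius 1/70
b5 passes through 2 substitutions, ending at center (-11/20, 1/20), radius 1/60
b3 passes through 2 substitutions, ending at center (1/24, 13/48), radius 1/144
b6 passes through 2 substitutions, ending at center (-1/48, 1/4), radius 1/120

b1: center (-11/20, -1/20), radius 1/70; b2: center (-1/2, -1/2), radius 1/10; b3: center (1/24, 13/48), radius 1/144; b4: center (-1/2, 0), radius 1/60; b5: center (-11/20, 1/20), radius 1/60; b6: center (-1/48, 1/4), radius 1/120


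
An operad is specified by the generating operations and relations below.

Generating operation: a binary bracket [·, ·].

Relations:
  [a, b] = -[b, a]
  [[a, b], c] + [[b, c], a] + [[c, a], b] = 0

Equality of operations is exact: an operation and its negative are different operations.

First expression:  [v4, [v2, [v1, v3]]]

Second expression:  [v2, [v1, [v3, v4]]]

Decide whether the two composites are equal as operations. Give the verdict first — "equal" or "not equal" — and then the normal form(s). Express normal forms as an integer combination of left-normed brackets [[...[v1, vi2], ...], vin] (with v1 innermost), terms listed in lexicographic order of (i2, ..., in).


not equal: they reduce to [[[v1, v3], v2], v4] and -[[[v1, v3], v4], v2] + [[[v1, v4], v3], v2]

The first expression reduces to [[[v1, v3], v2], v4]
The second expression reduces to -[[[v1, v3], v4], v2] + [[[v1, v4], v3], v2]
The forms do not match — not equal.


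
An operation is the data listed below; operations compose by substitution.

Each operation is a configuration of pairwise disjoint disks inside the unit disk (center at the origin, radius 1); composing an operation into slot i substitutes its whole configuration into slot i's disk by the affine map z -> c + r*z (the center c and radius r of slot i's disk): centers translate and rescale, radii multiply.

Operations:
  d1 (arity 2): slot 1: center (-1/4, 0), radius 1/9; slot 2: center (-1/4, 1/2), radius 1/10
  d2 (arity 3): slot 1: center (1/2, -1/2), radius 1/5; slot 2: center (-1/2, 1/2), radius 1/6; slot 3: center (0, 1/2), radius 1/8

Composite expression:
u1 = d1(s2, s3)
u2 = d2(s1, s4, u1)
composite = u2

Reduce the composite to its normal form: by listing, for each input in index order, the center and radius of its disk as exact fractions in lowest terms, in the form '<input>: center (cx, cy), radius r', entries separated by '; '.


Each s-disk chains the slot maps above it in d2; radii multiply.
s1: after 1 affine step, its disk has center (1/2, -1/2), radius 1/5
s4: after 1 affine step, its disk has center (-1/2, 1/2), radius 1/6
s2: after 2 affine steps, its disk has center (-1/32, 1/2), radius 1/72
s3: after 2 affine steps, its disk has center (-1/32, 9/16), radius 1/80

s1: center (1/2, -1/2), radius 1/5; s2: center (-1/32, 1/2), radius 1/72; s3: center (-1/32, 9/16), radius 1/80; s4: center (-1/2, 1/2), radius 1/6


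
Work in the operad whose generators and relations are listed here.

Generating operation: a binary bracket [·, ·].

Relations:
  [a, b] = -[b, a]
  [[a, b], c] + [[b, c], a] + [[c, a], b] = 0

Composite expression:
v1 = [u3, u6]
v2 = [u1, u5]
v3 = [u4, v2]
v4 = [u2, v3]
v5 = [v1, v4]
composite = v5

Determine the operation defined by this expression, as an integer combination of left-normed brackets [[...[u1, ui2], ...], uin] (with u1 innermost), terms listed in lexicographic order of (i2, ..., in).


-[[[[[u1, u5], u4], u2], u3], u6] + [[[[[u1, u5], u4], u2], u6], u3]

A multilinear Lie element is pinned by u1-initial words (u1 innermost).
Composite bracket: [[u3, u6], [u2, [u4, [u1, u5]]]]
Applying ab - ba throughout gives 32 signed words (2^5 = 32).
Coefficients come from the u1-initial words:
  the word u1u5u4u2u3u6 carries sign -1 and contributes -[[[[[u1, u5], u4], u2], u3], u6]
  the word u1u5u4u2u6u3 carries sign +1 and contributes +[[[[[u1, u5], u4], u2], u6], u3]


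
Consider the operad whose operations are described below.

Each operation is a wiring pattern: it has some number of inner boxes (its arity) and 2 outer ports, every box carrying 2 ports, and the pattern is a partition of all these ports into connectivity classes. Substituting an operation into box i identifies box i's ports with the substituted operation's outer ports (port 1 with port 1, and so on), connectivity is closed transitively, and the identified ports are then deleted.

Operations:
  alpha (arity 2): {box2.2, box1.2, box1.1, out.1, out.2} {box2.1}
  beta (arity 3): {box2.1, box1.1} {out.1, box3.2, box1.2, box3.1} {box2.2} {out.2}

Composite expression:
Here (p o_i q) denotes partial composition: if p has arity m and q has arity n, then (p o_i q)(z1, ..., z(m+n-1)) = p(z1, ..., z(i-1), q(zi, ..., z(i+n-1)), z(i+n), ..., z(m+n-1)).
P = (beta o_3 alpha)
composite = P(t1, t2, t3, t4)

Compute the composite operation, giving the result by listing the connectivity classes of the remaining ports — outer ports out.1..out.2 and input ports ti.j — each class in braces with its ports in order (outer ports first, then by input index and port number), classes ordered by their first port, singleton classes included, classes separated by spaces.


Connectivity passes through glued beta-boundaries; trace each wire chain.
after alpha, the pattern on (t3, t4) reads {out.1, out.2, t3.1, t3.2, t4.2} {t4.1} (out.j = its outer ports)
after beta, the pattern on (t1, t2, t3, t4) reads {out.1, t1.2, t3.1, t3.2, t4.2} {out.2} {t1.1, t2.1} {t2.2} {t4.1} (out.j = its outer ports)

{out.1, t1.2, t3.1, t3.2, t4.2} {out.2} {t1.1, t2.1} {t2.2} {t4.1}


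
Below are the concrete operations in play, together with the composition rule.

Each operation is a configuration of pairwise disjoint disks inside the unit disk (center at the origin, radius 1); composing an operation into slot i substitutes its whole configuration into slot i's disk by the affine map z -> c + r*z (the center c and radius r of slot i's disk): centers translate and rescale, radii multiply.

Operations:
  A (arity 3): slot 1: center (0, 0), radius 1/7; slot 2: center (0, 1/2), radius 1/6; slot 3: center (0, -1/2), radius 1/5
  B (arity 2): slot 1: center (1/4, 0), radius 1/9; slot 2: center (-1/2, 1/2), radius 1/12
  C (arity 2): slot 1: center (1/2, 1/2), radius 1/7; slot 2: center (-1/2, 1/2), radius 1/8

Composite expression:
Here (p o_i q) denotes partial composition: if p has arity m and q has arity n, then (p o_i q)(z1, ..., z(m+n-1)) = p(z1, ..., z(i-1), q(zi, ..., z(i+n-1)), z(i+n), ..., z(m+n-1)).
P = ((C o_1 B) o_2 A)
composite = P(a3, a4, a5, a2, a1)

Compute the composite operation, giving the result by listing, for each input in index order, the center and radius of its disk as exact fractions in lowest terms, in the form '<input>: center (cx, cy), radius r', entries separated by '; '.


a1: center (-1/2, 1/2), radius 1/8; a2: center (3/7, 95/168), radius 1/420; a3: center (15/28, 1/2), radius 1/63; a4: center (3/7, 4/7), radius 1/588; a5: center (3/7, 97/168), radius 1/504

Follow each a-input down from C: c' goes to c + r*c', radius to r*r'.
input a3: composing its 2 substitution steps yields center (15/28, 1/2), radius 1/63
input a4: composing its 3 substitution steps yields center (3/7, 4/7), radius 1/588
input a5: composing its 3 substitution steps yields center (3/7, 97/168), radius 1/504
input a2: composing its 3 substitution steps yields center (3/7, 95/168), radius 1/420
input a1: composing its 1 substitution step yields center (-1/2, 1/2), radius 1/8


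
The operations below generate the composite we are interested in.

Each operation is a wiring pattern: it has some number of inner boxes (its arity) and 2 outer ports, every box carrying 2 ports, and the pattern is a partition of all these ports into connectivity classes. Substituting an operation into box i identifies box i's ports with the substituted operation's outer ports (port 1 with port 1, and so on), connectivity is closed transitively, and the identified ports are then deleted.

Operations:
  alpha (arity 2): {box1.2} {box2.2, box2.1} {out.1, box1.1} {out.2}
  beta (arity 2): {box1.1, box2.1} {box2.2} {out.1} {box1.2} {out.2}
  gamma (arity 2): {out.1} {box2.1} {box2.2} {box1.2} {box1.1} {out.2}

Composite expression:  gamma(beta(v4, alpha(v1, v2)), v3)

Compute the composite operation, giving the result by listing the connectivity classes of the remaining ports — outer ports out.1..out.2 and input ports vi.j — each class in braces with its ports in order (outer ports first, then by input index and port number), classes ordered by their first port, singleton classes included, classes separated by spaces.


Two ports join when wires chain via gamma-identified ports.
the subtree at alpha composes to {out.1, v1.1} {out.2} {v1.2} {v2.1, v2.2} on (v1, v2); out.j = own outer ports
the subtree at beta composes to {out.1} {out.2} {v1.1, v4.1} {v1.2} {v2.1, v2.2} {v4.2} on (v4, v1, v2); out.j = own outer ports
the subtree at gamma composes to {out.1} {out.2} {v1.1, v4.1} {v1.2} {v2.1, v2.2} {v3.1} {v3.2} {v4.2} on (v4, v1, v2, v3); out.j = own outer ports

{out.1} {out.2} {v1.1, v4.1} {v1.2} {v2.1, v2.2} {v3.1} {v3.2} {v4.2}


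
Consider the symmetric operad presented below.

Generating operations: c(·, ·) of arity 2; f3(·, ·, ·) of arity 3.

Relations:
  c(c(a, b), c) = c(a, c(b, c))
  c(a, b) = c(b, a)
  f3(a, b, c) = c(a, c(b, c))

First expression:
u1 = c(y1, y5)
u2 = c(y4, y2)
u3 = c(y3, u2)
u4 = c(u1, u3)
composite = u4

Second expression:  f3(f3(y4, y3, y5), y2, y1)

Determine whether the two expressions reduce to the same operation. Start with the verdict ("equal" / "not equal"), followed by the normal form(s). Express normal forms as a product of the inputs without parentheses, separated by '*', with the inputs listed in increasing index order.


equal: each reduces to y1 * y2 * y3 * y4 * y5

The first expression reduces to y1 * y2 * y3 * y4 * y5
The second expression reduces to y1 * y2 * y3 * y4 * y5
Identical normal forms: equal.


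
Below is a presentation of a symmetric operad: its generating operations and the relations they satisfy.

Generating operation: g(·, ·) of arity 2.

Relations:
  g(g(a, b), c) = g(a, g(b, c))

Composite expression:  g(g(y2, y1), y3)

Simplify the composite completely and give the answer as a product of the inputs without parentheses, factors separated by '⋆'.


y2 ⋆ y1 ⋆ y3


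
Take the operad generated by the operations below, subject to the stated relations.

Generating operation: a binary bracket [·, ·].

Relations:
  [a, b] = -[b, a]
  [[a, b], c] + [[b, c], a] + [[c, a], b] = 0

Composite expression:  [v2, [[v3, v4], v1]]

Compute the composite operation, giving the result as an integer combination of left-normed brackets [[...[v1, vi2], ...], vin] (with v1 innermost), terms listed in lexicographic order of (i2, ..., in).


In the tensor algebra, words opening v1 carry the v1-anchored form.
Composite bracket: [v2, [[v3, v4], v1]]
Applying ab - ba throughout gives 8 signed words (2^3 = 8).
Keep just the words that open with v1:
  word v1v3v4v2 has sign +1, contributing +[[[v1, v3], v4], v2]
  word v1v4v3v2 has sign -1, contributing -[[[v1, v4], v3], v2]

[[[v1, v3], v4], v2] - [[[v1, v4], v3], v2]


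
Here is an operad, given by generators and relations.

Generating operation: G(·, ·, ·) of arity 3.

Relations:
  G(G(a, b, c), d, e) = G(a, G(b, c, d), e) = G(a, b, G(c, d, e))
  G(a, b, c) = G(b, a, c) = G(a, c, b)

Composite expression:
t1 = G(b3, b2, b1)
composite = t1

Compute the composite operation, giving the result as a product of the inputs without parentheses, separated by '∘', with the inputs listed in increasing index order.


b1 ∘ b2 ∘ b3

Key point: G commutes, so take the b-inputs in any fixed order.
G(b3, b2, b1) spells out as b3 ∘ b2 ∘ b1
commutativity sorts the factors: b1 ∘ b2 ∘ b3


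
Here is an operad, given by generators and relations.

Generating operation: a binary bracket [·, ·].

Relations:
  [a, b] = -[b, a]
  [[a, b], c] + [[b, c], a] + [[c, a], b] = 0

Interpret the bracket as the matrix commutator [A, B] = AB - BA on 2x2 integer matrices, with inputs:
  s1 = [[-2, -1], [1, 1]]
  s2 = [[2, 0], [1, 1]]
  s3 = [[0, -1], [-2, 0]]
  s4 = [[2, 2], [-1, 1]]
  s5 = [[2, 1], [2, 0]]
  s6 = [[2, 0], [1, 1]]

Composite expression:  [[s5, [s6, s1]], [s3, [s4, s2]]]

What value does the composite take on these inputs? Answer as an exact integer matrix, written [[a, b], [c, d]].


[[-16, -32], [-80, 16]]

[s6, s1] = [[1, -1], [-4, -1]]
[s5, [s6, s1]] = [[-2, -4], [12, 2]]
[s4, s2] = [[2, -2], [-2, -2]]
[s3, [s4, s2]] = [[-2, 4], [-8, 2]]
[[s5, [s6, s1]], [s3, [s4, s2]]] = [[-16, -32], [-80, 16]]
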